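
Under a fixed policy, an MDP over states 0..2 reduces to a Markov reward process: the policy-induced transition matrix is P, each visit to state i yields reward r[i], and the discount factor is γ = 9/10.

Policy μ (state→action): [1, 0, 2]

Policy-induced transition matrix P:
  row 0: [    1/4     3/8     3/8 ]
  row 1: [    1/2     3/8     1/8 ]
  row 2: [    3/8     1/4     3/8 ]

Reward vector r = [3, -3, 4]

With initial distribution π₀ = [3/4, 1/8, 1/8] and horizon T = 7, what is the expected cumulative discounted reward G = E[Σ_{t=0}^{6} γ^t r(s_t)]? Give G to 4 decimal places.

t=0: π = [0.7500, 0.1250, 0.1250], E[r] = 2.3750, γ^t·E[r] = 2.375000, running G = 2.375000
t=1: π = [0.2969, 0.3594, 0.3438], E[r] = 1.1875, γ^t·E[r] = 1.068750, running G = 3.443750
t=2: π = [0.3828, 0.3320, 0.2852], E[r] = 1.2930, γ^t·E[r] = 1.047305, running G = 4.491055
t=3: π = [0.3687, 0.3394, 0.2920], E[r] = 1.2559, γ^t·E[r] = 0.915521, running G = 5.406576
t=4: π = [0.3713, 0.3385, 0.2902], E[r] = 1.2592, γ^t·E[r] = 0.826132, running G = 6.232708
t=5: π = [0.3709, 0.3387, 0.2904], E[r] = 1.2580, γ^t·E[r] = 0.742834, running G = 6.975542
t=6: π = [0.3710, 0.3387, 0.2903], E[r] = 1.2581, γ^t·E[r] = 0.668605, running G = 7.644147

G = 7.6441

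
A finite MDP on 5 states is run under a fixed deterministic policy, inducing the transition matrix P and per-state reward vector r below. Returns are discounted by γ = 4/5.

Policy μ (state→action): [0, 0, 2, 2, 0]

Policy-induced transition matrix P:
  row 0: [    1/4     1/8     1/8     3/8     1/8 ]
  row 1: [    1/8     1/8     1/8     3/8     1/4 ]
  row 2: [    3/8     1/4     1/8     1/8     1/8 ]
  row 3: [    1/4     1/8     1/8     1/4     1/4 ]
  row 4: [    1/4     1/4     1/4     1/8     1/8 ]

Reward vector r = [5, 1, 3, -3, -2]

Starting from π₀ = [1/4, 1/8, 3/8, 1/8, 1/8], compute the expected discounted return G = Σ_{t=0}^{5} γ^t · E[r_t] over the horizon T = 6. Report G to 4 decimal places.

t=0: π = [0.2500, 0.1250, 0.3750, 0.1250, 0.1250], E[r] = 1.8750, γ^t·E[r] = 1.875000, running G = 1.875000
t=1: π = [0.2813, 0.1875, 0.1406, 0.2344, 0.1563], E[r] = 1.0000, γ^t·E[r] = 0.800000, running G = 2.675000
t=2: π = [0.2441, 0.1621, 0.1445, 0.2715, 0.1777], E[r] = 0.6465, γ^t·E[r] = 0.413750, running G = 3.088750
t=3: π = [0.2478, 0.1653, 0.1472, 0.2605, 0.1792], E[r] = 0.7061, γ^t·E[r] = 0.361500, running G = 3.450250
t=4: π = [0.2477, 0.1658, 0.1474, 0.2608, 0.1782], E[r] = 0.7078, γ^t·E[r] = 0.289900, running G = 3.740150
t=5: π = [0.2477, 0.1657, 0.1473, 0.2610, 0.1783], E[r] = 0.7064, γ^t·E[r] = 0.231475, running G = 3.971625

G = 3.9716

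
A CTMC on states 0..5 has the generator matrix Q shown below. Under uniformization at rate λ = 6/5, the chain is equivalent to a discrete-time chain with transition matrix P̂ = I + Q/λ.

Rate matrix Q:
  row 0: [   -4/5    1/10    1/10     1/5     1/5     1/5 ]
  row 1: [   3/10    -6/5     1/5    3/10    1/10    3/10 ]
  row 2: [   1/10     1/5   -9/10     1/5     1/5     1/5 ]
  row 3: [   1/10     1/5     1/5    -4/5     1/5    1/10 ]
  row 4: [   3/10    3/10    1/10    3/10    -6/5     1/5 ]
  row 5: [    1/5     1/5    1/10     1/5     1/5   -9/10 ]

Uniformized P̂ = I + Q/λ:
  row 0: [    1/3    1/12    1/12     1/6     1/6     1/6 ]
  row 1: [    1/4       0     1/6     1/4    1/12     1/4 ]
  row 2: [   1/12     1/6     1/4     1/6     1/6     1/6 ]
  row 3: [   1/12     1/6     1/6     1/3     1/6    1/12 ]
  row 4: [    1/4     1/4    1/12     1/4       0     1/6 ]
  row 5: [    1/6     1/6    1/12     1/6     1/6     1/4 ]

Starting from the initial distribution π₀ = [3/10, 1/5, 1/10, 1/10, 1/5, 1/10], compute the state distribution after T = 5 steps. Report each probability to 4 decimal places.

t=0: π = [0.3000, 0.2000, 0.1000, 0.1000, 0.2000, 0.1000]
t=1: π = [0.2333, 0.1250, 0.1250, 0.2167, 0.1167, 0.1833]
t=2: π = [0.1972, 0.1361, 0.1326, 0.2229, 0.1368, 0.1743]
t=3: π = [0.1927, 0.1389, 0.1354, 0.2266, 0.1325, 0.1740]
t=4: π = [0.1912, 0.1385, 0.1364, 0.2270, 0.1330, 0.1739]
t=5: π = [0.1909, 0.1387, 0.1365, 0.2271, 0.1330, 0.1738]

π = [0.1909, 0.1387, 0.1365, 0.2271, 0.1330, 0.1738]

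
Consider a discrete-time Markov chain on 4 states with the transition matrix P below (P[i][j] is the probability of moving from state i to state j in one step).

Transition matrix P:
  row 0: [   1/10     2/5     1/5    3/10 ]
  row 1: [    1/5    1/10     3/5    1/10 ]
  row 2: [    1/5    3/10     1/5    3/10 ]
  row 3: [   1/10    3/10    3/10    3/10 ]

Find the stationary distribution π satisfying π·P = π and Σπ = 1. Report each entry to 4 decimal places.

π = [0.1593, 0.2633, 0.3300, 0.2473]

Balance equations π_j = Σ_i π_i·P[i][j]:
  π_0 = 1/10·π_0 + 1/5·π_1 + 1/5·π_2 + 1/10·π_3
  π_1 = 2/5·π_0 + 1/10·π_1 + 3/10·π_2 + 3/10·π_3
  π_2 = 1/5·π_0 + 3/5·π_1 + 1/5·π_2 + 3/10·π_3
  normalize: π_0 + π_1 + π_2 + π_3 = 1
Solving the linear system gives exactly π = [105/659, 347/1318, 435/1318, 163/659].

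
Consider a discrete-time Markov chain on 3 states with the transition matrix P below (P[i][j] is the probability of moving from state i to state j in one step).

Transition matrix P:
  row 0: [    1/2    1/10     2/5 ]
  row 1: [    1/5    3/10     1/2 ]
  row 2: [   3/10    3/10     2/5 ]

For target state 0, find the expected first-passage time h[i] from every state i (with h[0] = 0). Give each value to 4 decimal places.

h = [0.0000, 4.0741, 3.7037]

First-step conditioning: h[0] = 0; for i ≠ 0, h[i] = 1 + Σ_k P[i][k]·h[k].
  h[1] = 1 + 3/10·h[1] + 1/2·h[2]
  h[2] = 1 + 3/10·h[1] + 2/5·h[2]
Solving the 2×2 linear system over states ≠ 0 gives exactly h = [0, 110/27, 100/27] (h[0] = 0 is the target).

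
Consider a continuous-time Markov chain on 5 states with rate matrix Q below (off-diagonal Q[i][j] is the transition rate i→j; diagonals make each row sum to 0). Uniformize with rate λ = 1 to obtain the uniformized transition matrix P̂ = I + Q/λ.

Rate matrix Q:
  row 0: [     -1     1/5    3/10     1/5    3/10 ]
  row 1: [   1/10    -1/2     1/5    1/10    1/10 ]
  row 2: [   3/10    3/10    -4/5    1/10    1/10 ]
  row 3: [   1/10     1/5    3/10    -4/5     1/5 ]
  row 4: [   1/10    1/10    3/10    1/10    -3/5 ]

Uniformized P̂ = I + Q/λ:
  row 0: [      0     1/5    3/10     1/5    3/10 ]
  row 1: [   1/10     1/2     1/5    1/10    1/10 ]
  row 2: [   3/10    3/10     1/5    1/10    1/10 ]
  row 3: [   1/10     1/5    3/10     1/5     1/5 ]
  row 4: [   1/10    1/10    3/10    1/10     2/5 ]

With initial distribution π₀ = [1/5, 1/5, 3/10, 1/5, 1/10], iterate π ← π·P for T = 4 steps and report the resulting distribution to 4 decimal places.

π = [0.1357, 0.2922, 0.2462, 0.1262, 0.1997]

t=0: π = [0.2000, 0.2000, 0.3000, 0.2000, 0.1000]
t=1: π = [0.1400, 0.2800, 0.2500, 0.1400, 0.1900]
t=2: π = [0.1360, 0.2900, 0.2470, 0.1280, 0.1990]
t=3: π = [0.1358, 0.2918, 0.2463, 0.1264, 0.1997]
t=4: π = [0.1357, 0.2922, 0.2462, 0.1262, 0.1997]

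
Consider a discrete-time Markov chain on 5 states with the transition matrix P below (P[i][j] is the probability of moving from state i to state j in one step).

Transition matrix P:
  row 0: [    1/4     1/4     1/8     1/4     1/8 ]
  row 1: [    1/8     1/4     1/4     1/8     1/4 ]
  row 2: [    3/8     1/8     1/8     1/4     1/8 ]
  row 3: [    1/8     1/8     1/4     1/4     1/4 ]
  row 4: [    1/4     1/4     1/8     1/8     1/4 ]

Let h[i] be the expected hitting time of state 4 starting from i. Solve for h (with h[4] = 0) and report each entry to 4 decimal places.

First-step conditioning: h[4] = 0; for i ≠ 4, h[i] = 1 + Σ_k P[i][k]·h[k].
  h[0] = 1 + 1/4·h[0] + 1/4·h[1] + 1/8·h[2] + 1/4·h[3]
  h[1] = 1 + 1/8·h[0] + 1/4·h[1] + 1/4·h[2] + 1/8·h[3]
  h[2] = 1 + 3/8·h[0] + 1/8·h[1] + 1/8·h[2] + 1/4·h[3]
  h[3] = 1 + 1/8·h[0] + 1/8·h[1] + 1/4·h[2] + 1/4·h[3]
Solving the 4×4 linear system over states ≠ 4 gives exactly h = [73/13, 5, 74/13, 5, 0] (h[4] = 0 is the target).

h = [5.6154, 5.0000, 5.6923, 5.0000, 0.0000]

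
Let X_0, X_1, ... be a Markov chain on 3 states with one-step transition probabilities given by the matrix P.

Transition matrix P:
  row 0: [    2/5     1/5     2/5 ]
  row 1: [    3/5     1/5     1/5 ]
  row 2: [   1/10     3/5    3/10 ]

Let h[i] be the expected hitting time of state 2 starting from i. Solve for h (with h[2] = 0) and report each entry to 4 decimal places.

First-step conditioning: h[2] = 0; for i ≠ 2, h[i] = 1 + Σ_k P[i][k]·h[k].
  h[0] = 1 + 2/5·h[0] + 1/5·h[1]
  h[1] = 1 + 3/5·h[0] + 1/5·h[1]
Solving the 2×2 linear system over states ≠ 2 gives exactly h = [25/9, 10/3, 0] (h[2] = 0 is the target).

h = [2.7778, 3.3333, 0.0000]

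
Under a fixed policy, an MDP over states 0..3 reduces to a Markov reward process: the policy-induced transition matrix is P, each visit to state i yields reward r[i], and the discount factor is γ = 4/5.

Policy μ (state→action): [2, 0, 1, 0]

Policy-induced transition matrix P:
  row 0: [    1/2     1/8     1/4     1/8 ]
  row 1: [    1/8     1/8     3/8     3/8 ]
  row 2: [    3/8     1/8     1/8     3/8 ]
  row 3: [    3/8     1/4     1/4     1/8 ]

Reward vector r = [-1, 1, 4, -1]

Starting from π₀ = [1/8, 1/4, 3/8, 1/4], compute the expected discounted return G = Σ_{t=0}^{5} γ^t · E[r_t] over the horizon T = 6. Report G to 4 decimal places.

t=0: π = [0.1250, 0.2500, 0.3750, 0.2500], E[r] = 1.3750, γ^t·E[r] = 1.375000, running G = 1.375000
t=1: π = [0.3281, 0.1563, 0.2344, 0.2813], E[r] = 0.4844, γ^t·E[r] = 0.387500, running G = 1.762500
t=2: π = [0.3770, 0.1602, 0.2402, 0.2227], E[r] = 0.5215, γ^t·E[r] = 0.333750, running G = 2.096250
t=3: π = [0.3821, 0.1528, 0.2400, 0.2251], E[r] = 0.5056, γ^t·E[r] = 0.258875, running G = 2.355125
t=4: π = [0.3846, 0.1531, 0.2391, 0.2232], E[r] = 0.5018, γ^t·E[r] = 0.205538, running G = 2.560663
t=5: π = [0.3848, 0.1529, 0.2393, 0.2231], E[r] = 0.5021, γ^t·E[r] = 0.164519, running G = 2.725181

G = 2.7252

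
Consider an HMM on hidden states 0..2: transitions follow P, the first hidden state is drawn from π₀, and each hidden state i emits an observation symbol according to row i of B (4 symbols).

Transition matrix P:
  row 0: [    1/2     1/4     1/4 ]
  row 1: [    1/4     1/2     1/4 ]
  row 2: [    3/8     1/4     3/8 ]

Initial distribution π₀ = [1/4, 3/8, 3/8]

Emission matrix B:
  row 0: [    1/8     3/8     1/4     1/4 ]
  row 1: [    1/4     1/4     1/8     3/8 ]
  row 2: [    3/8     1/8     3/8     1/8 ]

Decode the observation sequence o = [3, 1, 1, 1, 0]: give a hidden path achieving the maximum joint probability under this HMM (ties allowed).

t=0: δ = [6.250e-02, 1.406e-01, 4.688e-02]  (obs o_0=3)
t=1: δ = [1.318e-02, 1.758e-02, 4.395e-03]  ψ = [1, 1, 1]  (obs o_1=1)
t=2: δ = [2.472e-03, 2.197e-03, 5.493e-04]  ψ = [0, 1, 1]  (obs o_2=1)
t=3: δ = [4.635e-04, 2.747e-04, 7.725e-05]  ψ = [0, 1, 0]  (obs o_3=1)
t=4: δ = [2.897e-05, 3.433e-05, 4.345e-05]  ψ = [0, 1, 0]  (obs o_4=0)
backtrack: best end state = 2; path = [1, 0, 0, 0, 2]

path = [1, 0, 0, 0, 2]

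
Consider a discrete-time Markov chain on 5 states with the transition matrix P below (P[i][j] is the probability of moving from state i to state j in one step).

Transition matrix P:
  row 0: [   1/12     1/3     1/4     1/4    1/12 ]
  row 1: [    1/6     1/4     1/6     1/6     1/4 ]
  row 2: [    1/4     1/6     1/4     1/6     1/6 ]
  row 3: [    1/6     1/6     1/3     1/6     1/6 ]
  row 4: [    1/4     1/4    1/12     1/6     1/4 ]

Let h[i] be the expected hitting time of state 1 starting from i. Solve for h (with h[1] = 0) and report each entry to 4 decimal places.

First-step conditioning: h[1] = 0; for i ≠ 1, h[i] = 1 + Σ_k P[i][k]·h[k].
  h[0] = 1 + 1/12·h[0] + 1/4·h[2] + 1/4·h[3] + 1/12·h[4]
  h[2] = 1 + 1/4·h[0] + 1/4·h[2] + 1/6·h[3] + 1/6·h[4]
  h[3] = 1 + 1/6·h[0] + 1/3·h[2] + 1/6·h[3] + 1/6·h[4]
  h[4] = 1 + 1/4·h[0] + 1/12·h[2] + 1/6·h[3] + 1/4·h[4]
Solving the 4×4 linear system over states ≠ 1 gives exactly h = [3214/795, 0, 3718/795, 752/159, 676/159] (h[1] = 0 is the target).

h = [4.0428, 0.0000, 4.6767, 4.7296, 4.2516]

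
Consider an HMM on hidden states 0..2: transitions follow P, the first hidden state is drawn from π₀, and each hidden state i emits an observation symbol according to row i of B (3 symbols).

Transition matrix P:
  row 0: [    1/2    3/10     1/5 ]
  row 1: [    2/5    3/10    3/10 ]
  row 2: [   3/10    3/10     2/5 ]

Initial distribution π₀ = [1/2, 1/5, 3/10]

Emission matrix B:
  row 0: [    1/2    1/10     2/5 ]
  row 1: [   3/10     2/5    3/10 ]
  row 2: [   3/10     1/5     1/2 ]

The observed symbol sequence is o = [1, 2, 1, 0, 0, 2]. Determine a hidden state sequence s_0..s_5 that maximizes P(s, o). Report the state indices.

path = [1, 0, 1, 0, 0, 0]

t=0: δ = [5.000e-02, 8.000e-02, 6.000e-02]  (obs o_0=1)
t=1: δ = [1.280e-02, 7.200e-03, 1.200e-02]  ψ = [1, 1, 1]  (obs o_1=2)
t=2: δ = [6.400e-04, 1.536e-03, 9.600e-04]  ψ = [0, 0, 2]  (obs o_2=1)
t=3: δ = [3.072e-04, 1.382e-04, 1.382e-04]  ψ = [1, 1, 1]  (obs o_3=0)
t=4: δ = [7.680e-05, 2.765e-05, 1.843e-05]  ψ = [0, 0, 0]  (obs o_4=0)
t=5: δ = [1.536e-05, 6.912e-06, 7.680e-06]  ψ = [0, 0, 0]  (obs o_5=2)
backtrack: best end state = 0; path = [1, 0, 1, 0, 0, 0]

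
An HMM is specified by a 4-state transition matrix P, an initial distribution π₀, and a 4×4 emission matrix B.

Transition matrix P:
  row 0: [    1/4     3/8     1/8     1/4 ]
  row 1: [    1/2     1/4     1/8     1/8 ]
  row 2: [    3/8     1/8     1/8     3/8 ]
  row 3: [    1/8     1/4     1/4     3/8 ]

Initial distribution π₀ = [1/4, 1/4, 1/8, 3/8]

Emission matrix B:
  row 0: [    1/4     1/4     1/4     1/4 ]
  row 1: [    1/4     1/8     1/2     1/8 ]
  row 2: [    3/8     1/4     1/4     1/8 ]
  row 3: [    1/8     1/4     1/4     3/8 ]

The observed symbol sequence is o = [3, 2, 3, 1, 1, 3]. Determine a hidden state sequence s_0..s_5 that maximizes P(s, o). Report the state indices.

t=0: δ = [6.250e-02, 3.125e-02, 1.562e-02, 1.406e-01]  (obs o_0=3)
t=1: δ = [4.395e-03, 1.758e-02, 8.789e-03, 1.318e-02]  ψ = [3, 3, 3, 3]  (obs o_1=2)
t=2: δ = [2.197e-03, 5.493e-04, 4.120e-04, 1.854e-03]  ψ = [1, 1, 3, 3]  (obs o_2=3)
t=3: δ = [1.373e-04, 1.030e-04, 1.159e-04, 1.738e-04]  ψ = [0, 0, 3, 3]  (obs o_3=1)
t=4: δ = [1.287e-05, 6.437e-06, 1.086e-05, 1.629e-05]  ψ = [1, 0, 3, 3]  (obs o_4=1)
t=5: δ = [1.018e-06, 6.035e-07, 5.092e-07, 2.291e-06]  ψ = [2, 0, 3, 3]  (obs o_5=3)
backtrack: best end state = 3; path = [3, 3, 3, 3, 3, 3]

path = [3, 3, 3, 3, 3, 3]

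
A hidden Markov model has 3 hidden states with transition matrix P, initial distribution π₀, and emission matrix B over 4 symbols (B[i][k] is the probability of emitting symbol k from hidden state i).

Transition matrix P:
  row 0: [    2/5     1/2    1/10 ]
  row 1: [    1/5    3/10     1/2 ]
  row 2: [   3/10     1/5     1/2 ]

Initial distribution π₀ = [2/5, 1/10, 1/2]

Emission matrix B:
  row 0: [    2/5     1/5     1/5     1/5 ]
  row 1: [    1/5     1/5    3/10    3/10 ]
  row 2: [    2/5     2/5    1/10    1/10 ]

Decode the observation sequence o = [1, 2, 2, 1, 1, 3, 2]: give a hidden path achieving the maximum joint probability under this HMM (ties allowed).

t=0: δ = [8.000e-02, 2.000e-02, 2.000e-01]  (obs o_0=1)
t=1: δ = [1.200e-02, 1.200e-02, 1.000e-02]  ψ = [2, 0, 2]  (obs o_1=2)
t=2: δ = [9.600e-04, 1.800e-03, 6.000e-04]  ψ = [0, 0, 1]  (obs o_2=2)
t=3: δ = [7.680e-05, 1.080e-04, 3.600e-04]  ψ = [0, 1, 1]  (obs o_3=1)
t=4: δ = [2.160e-05, 1.440e-05, 7.200e-05]  ψ = [2, 2, 2]  (obs o_4=1)
t=5: δ = [4.320e-06, 4.320e-06, 3.600e-06]  ψ = [2, 2, 2]  (obs o_5=3)
t=6: δ = [3.456e-07, 6.480e-07, 2.160e-07]  ψ = [0, 0, 1]  (obs o_6=2)
backtrack: best end state = 1; path = [2, 0, 1, 2, 2, 0, 1]

path = [2, 0, 1, 2, 2, 0, 1]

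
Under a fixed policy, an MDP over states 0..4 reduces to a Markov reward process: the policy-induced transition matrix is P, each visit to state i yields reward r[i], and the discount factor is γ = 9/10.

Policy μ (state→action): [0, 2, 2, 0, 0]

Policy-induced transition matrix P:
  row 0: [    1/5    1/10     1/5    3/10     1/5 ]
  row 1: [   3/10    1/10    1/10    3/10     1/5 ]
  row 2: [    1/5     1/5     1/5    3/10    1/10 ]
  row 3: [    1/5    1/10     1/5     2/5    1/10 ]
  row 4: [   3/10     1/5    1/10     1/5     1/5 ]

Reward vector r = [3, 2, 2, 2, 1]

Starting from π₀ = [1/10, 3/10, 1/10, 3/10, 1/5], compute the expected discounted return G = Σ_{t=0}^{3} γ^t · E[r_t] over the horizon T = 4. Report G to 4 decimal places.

t=0: π = [0.1000, 0.3000, 0.1000, 0.3000, 0.2000], E[r] = 1.9000, γ^t·E[r] = 1.900000, running G = 1.900000
t=1: π = [0.2500, 0.1300, 0.1500, 0.3100, 0.1600], E[r] = 2.0900, γ^t·E[r] = 1.881000, running G = 3.781000
t=2: π = [0.2290, 0.1310, 0.1710, 0.3150, 0.1540], E[r] = 2.0750, γ^t·E[r] = 1.680750, running G = 5.461750
t=3: π = [0.2285, 0.1325, 0.1715, 0.3161, 0.1514], E[r] = 2.0771, γ^t·E[r] = 1.514206, running G = 6.975956

G = 6.9760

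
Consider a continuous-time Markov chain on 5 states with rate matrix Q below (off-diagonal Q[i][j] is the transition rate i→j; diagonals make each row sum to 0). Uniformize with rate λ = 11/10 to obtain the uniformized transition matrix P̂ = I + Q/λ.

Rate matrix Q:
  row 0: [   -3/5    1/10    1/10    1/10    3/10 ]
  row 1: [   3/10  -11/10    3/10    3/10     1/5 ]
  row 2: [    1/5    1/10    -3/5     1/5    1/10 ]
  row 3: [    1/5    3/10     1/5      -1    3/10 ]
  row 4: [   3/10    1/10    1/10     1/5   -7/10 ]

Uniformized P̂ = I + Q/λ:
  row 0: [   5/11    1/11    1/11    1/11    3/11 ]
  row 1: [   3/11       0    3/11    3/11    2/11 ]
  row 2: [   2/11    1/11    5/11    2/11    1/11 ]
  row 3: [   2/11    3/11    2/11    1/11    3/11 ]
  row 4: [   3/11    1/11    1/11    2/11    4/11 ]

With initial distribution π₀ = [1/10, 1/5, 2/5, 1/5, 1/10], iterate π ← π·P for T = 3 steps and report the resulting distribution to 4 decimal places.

π = [0.2873, 0.1088, 0.2098, 0.1531, 0.2409]

t=0: π = [0.1000, 0.2000, 0.4000, 0.2000, 0.1000]
t=1: π = [0.2364, 0.1091, 0.2909, 0.1727, 0.1909]
t=2: π = [0.2736, 0.1124, 0.2322, 0.1545, 0.2273]
t=3: π = [0.2873, 0.1088, 0.2098, 0.1531, 0.2409]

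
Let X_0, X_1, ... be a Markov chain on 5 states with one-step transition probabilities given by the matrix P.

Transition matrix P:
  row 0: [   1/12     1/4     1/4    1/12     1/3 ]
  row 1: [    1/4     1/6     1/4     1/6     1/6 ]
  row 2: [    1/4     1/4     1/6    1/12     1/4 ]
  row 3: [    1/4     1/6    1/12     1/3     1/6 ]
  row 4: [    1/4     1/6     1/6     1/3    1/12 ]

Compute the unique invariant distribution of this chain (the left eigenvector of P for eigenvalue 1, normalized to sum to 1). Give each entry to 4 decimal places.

Balance equations π_j = Σ_i π_i·P[i][j]:
  π_0 = 1/12·π_0 + 1/4·π_1 + 1/4·π_2 + 1/4·π_3 + 1/4·π_4
  π_1 = 1/4·π_0 + 1/6·π_1 + 1/4·π_2 + 1/6·π_3 + 1/6·π_4
  π_2 = 1/4·π_0 + 1/4·π_1 + 1/6·π_2 + 1/12·π_3 + 1/6·π_4
  π_3 = 1/12·π_0 + 1/6·π_1 + 1/12·π_2 + 1/3·π_3 + 1/3·π_4
  normalize: π_0 + π_1 + π_2 + π_3 + π_4 = 1
Solving the linear system gives exactly π = [3/14, 1174/5873, 2167/11746, 2353/11746, 2361/11746].

π = [0.2143, 0.1999, 0.1845, 0.2003, 0.2010]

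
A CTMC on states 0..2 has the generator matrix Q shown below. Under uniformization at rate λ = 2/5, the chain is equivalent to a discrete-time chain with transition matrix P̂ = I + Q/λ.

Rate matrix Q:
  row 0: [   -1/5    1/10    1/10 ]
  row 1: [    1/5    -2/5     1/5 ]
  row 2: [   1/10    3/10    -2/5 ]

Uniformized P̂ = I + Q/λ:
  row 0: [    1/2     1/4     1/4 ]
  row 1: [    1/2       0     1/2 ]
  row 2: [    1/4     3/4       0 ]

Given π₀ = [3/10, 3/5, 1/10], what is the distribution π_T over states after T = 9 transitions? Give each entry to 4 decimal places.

π = [0.4356, 0.3016, 0.2628]

t=0: π = [0.3000, 0.6000, 0.1000]
t=1: π = [0.4750, 0.1500, 0.3750]
t=2: π = [0.4063, 0.4000, 0.1938]
t=3: π = [0.4516, 0.2469, 0.3016]
t=4: π = [0.4246, 0.3391, 0.2363]
t=5: π = [0.4409, 0.2834, 0.2757]
t=6: π = [0.4311, 0.3170, 0.2519]
t=7: π = [0.4370, 0.2967, 0.2663]
t=8: π = [0.4334, 0.3090, 0.2576]
t=9: π = [0.4356, 0.3016, 0.2628]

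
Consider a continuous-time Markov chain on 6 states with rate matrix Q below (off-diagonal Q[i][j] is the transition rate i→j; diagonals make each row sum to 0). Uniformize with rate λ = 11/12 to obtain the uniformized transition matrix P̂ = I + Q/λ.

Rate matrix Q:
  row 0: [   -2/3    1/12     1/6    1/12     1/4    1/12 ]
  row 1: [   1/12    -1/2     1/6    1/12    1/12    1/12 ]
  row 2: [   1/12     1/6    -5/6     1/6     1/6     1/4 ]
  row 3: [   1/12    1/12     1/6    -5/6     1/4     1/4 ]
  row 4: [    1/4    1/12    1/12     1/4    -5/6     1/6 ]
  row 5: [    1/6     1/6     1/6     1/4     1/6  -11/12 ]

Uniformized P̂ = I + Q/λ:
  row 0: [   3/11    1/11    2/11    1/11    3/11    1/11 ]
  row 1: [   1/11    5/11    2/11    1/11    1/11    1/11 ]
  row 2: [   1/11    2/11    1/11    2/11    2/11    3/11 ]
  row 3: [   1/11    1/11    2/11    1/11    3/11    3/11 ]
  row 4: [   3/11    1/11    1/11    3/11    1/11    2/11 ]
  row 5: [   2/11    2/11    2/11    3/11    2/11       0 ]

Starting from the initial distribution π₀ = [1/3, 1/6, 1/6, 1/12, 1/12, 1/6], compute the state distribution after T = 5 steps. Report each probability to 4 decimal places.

t=0: π = [0.3333, 0.1667, 0.1667, 0.0833, 0.0833, 0.1667]
t=1: π = [0.1818, 0.1818, 0.1591, 0.1515, 0.1970, 0.1288]
t=2: π = [0.1715, 0.1832, 0.1494, 0.1646, 0.1777, 0.1536]
t=3: π = [0.1684, 0.1851, 0.1521, 0.1647, 0.1796, 0.1502]
t=4: π = [0.1678, 0.1857, 0.1517, 0.1647, 0.1789, 0.1512]
t=5: π = [0.1677, 0.1860, 0.1518, 0.1647, 0.1789, 0.1510]

π = [0.1677, 0.1860, 0.1518, 0.1647, 0.1789, 0.1510]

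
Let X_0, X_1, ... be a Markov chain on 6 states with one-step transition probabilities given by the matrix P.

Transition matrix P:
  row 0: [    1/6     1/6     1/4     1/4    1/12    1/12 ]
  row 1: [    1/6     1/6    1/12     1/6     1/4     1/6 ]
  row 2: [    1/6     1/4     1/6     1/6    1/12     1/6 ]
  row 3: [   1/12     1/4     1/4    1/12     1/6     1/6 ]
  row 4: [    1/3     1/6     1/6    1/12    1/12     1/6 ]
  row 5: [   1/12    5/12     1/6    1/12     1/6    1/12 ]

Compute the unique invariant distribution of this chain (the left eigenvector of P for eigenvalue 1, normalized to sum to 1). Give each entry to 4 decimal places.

π = [0.1671, 0.2284, 0.1736, 0.1447, 0.1452, 0.1410]

Balance equations π_j = Σ_i π_i·P[i][j]:
  π_0 = 1/6·π_0 + 1/6·π_1 + 1/6·π_2 + 1/12·π_3 + 1/3·π_4 + 1/12·π_5
  π_1 = 1/6·π_0 + 1/6·π_1 + 1/4·π_2 + 1/4·π_3 + 1/6·π_4 + 5/12·π_5
  π_2 = 1/4·π_0 + 1/12·π_1 + 1/6·π_2 + 1/4·π_3 + 1/6·π_4 + 1/6·π_5
  π_3 = 1/4·π_0 + 1/6·π_1 + 1/6·π_2 + 1/12·π_3 + 1/12·π_4 + 1/12·π_5
  π_4 = 1/12·π_0 + 1/4·π_1 + 1/12·π_2 + 1/6·π_3 + 1/12·π_4 + 1/6·π_5
  normalize: π_0 + π_1 + π_2 + π_3 + π_4 + π_5 = 1
Solving the linear system gives exactly π = [18009/107798, 36938/161697, 28072/161697, 46789/323394, 46961/323394, 15199/107798].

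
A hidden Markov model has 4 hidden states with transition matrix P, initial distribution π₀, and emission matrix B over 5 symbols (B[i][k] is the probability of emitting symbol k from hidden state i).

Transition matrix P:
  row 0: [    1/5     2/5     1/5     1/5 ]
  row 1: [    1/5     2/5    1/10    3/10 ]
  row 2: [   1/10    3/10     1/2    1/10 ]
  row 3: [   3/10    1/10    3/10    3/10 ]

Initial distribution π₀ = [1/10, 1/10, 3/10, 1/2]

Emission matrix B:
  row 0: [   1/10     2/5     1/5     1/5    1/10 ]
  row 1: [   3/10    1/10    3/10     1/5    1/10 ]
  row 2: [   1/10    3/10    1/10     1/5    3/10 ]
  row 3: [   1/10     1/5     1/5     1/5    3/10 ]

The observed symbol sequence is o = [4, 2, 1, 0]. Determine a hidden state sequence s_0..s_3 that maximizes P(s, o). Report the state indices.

t=0: δ = [1.000e-02, 1.000e-02, 9.000e-02, 1.500e-01]  (obs o_0=4)
t=1: δ = [9.000e-03, 8.100e-03, 4.500e-03, 9.000e-03]  ψ = [3, 2, 2, 3]  (obs o_1=2)
t=2: δ = [1.080e-03, 3.600e-04, 8.100e-04, 5.400e-04]  ψ = [3, 0, 3, 3]  (obs o_2=1)
t=3: δ = [2.160e-05, 1.296e-04, 4.050e-05, 2.160e-05]  ψ = [0, 0, 2, 0]  (obs o_3=0)
backtrack: best end state = 1; path = [3, 3, 0, 1]

path = [3, 3, 0, 1]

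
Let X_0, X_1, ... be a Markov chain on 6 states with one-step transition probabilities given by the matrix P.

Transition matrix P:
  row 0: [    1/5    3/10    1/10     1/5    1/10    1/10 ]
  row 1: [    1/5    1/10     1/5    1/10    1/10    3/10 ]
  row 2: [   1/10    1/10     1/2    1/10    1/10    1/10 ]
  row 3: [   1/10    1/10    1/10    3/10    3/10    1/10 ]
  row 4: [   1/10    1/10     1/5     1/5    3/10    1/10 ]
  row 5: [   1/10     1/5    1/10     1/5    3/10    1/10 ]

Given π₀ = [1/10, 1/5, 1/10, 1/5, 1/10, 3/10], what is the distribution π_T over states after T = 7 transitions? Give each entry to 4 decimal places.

t=0: π = [0.1000, 0.2000, 0.1000, 0.2000, 0.1000, 0.3000]
t=1: π = [0.1300, 0.1500, 0.1700, 0.1900, 0.2200, 0.1400]
t=2: π = [0.1280, 0.1400, 0.2050, 0.1870, 0.2100, 0.1300]
t=3: π = [0.1268, 0.1386, 0.2170, 0.1842, 0.2054, 0.1280]
t=4: π = [0.1265, 0.1382, 0.2212, 0.1829, 0.2035, 0.1277]
t=5: π = [0.1265, 0.1381, 0.2226, 0.1824, 0.2028, 0.1276]
t=6: π = [0.1265, 0.1381, 0.2231, 0.1822, 0.2026, 0.1276]
t=7: π = [0.1265, 0.1381, 0.2233, 0.1821, 0.2025, 0.1276]

π = [0.1265, 0.1381, 0.2233, 0.1821, 0.2025, 0.1276]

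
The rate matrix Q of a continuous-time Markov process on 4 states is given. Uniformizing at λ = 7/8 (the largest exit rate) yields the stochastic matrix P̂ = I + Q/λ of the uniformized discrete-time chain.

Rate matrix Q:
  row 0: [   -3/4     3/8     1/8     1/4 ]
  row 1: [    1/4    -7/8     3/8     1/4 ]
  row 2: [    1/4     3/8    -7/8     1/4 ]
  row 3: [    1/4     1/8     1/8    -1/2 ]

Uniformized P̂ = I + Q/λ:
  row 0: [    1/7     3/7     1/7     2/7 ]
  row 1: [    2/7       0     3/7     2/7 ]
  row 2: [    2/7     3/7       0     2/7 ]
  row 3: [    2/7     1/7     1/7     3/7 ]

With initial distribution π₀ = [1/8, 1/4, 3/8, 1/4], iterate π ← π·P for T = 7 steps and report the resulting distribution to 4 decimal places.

t=0: π = [0.1250, 0.2500, 0.3750, 0.2500]
t=1: π = [0.2679, 0.2500, 0.1607, 0.3214]
t=2: π = [0.2474, 0.2296, 0.1913, 0.3316]
t=3: π = [0.2504, 0.2354, 0.1811, 0.3331]
t=4: π = [0.2499, 0.2325, 0.1842, 0.3333]
t=5: π = [0.2500, 0.2337, 0.1830, 0.3333]
t=6: π = [0.2500, 0.2332, 0.1835, 0.3333]
t=7: π = [0.2500, 0.2334, 0.1833, 0.3333]

π = [0.2500, 0.2334, 0.1833, 0.3333]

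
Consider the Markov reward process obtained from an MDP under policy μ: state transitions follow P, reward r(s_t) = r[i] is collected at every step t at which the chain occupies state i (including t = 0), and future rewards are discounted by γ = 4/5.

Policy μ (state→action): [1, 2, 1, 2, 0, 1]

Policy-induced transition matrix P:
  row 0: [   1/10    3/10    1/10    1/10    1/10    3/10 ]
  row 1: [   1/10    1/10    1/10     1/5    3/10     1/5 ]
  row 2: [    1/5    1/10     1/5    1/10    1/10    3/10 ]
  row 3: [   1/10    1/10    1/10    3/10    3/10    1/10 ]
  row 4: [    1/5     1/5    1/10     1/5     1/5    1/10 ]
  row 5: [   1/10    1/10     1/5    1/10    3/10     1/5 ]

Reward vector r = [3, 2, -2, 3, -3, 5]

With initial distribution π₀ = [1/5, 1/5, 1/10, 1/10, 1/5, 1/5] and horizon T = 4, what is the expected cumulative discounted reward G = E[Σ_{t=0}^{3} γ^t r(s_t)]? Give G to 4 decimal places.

t=0: π = [0.2000, 0.2000, 0.1000, 0.1000, 0.2000, 0.2000], E[r] = 1.5000, γ^t·E[r] = 1.500000, running G = 1.500000
t=1: π = [0.1300, 0.1600, 0.1300, 0.1600, 0.2200, 0.2000], E[r] = 1.2700, γ^t·E[r] = 1.016000, running G = 2.516000
t=2: π = [0.1350, 0.1480, 0.1330, 0.1700, 0.2260, 0.1880], E[r] = 1.2070, γ^t·E[r] = 0.772480, running G = 3.288480
t=3: π = [0.1359, 0.1496, 0.1321, 0.1714, 0.2238, 0.1872], E[r] = 1.2215, γ^t·E[r] = 0.625408, running G = 3.913888

G = 3.9139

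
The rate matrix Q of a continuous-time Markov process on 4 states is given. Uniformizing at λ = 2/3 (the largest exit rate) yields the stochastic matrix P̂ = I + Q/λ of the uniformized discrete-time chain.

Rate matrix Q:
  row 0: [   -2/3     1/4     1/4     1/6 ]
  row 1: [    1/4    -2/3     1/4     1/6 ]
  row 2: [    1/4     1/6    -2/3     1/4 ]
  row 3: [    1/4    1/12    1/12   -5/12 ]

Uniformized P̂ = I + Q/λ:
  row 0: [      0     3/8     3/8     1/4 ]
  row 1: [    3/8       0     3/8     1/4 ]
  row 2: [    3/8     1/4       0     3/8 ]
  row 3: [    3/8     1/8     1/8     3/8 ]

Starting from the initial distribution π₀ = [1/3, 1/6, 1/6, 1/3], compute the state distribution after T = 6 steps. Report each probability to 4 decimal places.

π = [0.2729, 0.1955, 0.2152, 0.3165]

t=0: π = [0.3333, 0.1667, 0.1667, 0.3333]
t=1: π = [0.2500, 0.2083, 0.2292, 0.3125]
t=2: π = [0.2813, 0.1901, 0.2109, 0.3177]
t=3: π = [0.2695, 0.1979, 0.2165, 0.3161]
t=4: π = [0.2739, 0.1947, 0.2148, 0.3166]
t=5: π = [0.2723, 0.1960, 0.2153, 0.3164]
t=6: π = [0.2729, 0.1955, 0.2152, 0.3165]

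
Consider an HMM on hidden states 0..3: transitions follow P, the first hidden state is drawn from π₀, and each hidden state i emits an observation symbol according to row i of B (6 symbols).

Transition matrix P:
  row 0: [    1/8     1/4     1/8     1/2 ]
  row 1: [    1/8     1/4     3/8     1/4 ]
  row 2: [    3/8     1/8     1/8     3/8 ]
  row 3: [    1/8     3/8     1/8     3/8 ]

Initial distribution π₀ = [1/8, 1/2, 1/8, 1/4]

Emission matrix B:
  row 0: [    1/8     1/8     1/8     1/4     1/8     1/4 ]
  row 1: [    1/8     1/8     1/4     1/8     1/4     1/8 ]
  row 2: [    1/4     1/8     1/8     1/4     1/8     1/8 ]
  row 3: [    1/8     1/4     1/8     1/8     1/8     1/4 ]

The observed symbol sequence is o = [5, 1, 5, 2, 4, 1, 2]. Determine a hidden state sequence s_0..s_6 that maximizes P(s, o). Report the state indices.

path = [3, 3, 3, 1, 2, 3, 1]

t=0: δ = [3.125e-02, 6.250e-02, 1.562e-02, 6.250e-02]  (obs o_0=5)
t=1: δ = [9.766e-04, 2.930e-03, 2.930e-03, 5.859e-03]  ψ = [1, 3, 1, 3]  (obs o_1=1)
t=2: δ = [2.747e-04, 2.747e-04, 1.373e-04, 5.493e-04]  ψ = [2, 3, 1, 3]  (obs o_2=5)
t=3: δ = [8.583e-06, 5.150e-05, 1.287e-05, 2.575e-05]  ψ = [3, 3, 1, 3]  (obs o_3=2)
t=4: δ = [8.047e-07, 3.219e-06, 2.414e-06, 1.609e-06]  ψ = [1, 1, 1, 1]  (obs o_4=4)
t=5: δ = [1.132e-07, 1.006e-07, 1.509e-07, 2.263e-07]  ψ = [2, 1, 1, 2]  (obs o_5=1)
t=6: δ = [7.072e-09, 2.122e-08, 4.715e-09, 1.061e-08]  ψ = [2, 3, 1, 3]  (obs o_6=2)
backtrack: best end state = 1; path = [3, 3, 3, 1, 2, 3, 1]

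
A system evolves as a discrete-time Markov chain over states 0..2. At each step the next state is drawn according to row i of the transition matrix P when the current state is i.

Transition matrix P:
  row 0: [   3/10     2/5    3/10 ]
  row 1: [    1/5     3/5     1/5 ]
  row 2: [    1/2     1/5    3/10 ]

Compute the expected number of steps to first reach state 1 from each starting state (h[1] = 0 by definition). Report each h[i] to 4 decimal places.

h = [2.9412, 0.0000, 3.5294]

First-step conditioning: h[1] = 0; for i ≠ 1, h[i] = 1 + Σ_k P[i][k]·h[k].
  h[0] = 1 + 3/10·h[0] + 3/10·h[2]
  h[2] = 1 + 1/2·h[0] + 3/10·h[2]
Solving the 2×2 linear system over states ≠ 1 gives exactly h = [50/17, 0, 60/17] (h[1] = 0 is the target).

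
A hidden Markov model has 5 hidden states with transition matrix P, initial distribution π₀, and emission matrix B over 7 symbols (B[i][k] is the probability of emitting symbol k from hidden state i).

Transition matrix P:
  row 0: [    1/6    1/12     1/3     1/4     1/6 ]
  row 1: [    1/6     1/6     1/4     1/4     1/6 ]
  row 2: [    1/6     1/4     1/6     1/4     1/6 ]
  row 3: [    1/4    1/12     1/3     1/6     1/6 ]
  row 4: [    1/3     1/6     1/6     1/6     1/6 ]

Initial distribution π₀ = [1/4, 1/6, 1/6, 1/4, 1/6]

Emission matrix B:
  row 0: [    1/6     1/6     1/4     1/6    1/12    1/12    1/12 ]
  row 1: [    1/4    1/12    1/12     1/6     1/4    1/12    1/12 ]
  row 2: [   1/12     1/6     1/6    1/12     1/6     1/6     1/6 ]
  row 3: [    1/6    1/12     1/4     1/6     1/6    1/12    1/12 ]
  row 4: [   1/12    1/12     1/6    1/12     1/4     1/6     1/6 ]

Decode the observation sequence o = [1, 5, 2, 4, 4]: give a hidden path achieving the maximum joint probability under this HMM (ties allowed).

t=0: δ = [4.167e-02, 1.389e-02, 2.778e-02, 2.083e-02, 1.389e-02]  (obs o_0=1)
t=1: δ = [5.787e-04, 5.787e-04, 2.315e-03, 8.681e-04, 1.157e-03]  ψ = [0, 2, 0, 0, 0]  (obs o_1=5)
t=2: δ = [9.645e-05, 4.823e-05, 6.430e-05, 1.447e-04, 6.430e-05]  ψ = [2, 2, 2, 2, 2]  (obs o_2=2)
t=3: δ = [3.014e-06, 4.019e-06, 8.038e-06, 4.019e-06, 6.028e-06]  ψ = [3, 2, 3, 0, 3]  (obs o_3=4)
t=4: δ = [1.674e-07, 5.023e-07, 2.233e-07, 3.349e-07, 3.349e-07]  ψ = [4, 2, 2, 2, 2]  (obs o_4=4)
backtrack: best end state = 1; path = [0, 2, 3, 2, 1]

path = [0, 2, 3, 2, 1]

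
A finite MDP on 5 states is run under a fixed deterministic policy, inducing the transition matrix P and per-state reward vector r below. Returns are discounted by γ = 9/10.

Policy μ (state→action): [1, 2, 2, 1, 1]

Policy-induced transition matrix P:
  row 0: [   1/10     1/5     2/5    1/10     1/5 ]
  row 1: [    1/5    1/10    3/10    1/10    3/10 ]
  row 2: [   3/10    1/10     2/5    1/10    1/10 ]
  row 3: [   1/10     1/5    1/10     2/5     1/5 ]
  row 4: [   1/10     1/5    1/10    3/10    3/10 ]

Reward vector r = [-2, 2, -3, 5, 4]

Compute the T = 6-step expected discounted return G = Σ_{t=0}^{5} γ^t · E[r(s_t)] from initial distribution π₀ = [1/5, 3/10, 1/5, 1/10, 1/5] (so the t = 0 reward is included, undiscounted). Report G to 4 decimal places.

t=0: π = [0.2000, 0.3000, 0.2000, 0.1000, 0.2000], E[r] = 0.9000, γ^t·E[r] = 0.900000, running G = 0.900000
t=1: π = [0.1700, 0.1500, 0.2800, 0.1700, 0.2300], E[r] = 0.8900, γ^t·E[r] = 0.801000, running G = 1.701000
t=2: π = [0.1710, 0.1570, 0.2650, 0.1970, 0.2100], E[r] = 1.0020, γ^t·E[r] = 0.811620, running G = 2.512620
t=3: π = [0.1687, 0.1578, 0.2622, 0.2011, 0.2102], E[r] = 1.0379, γ^t·E[r] = 0.756629, running G = 3.269249
t=4: π = [0.1682, 0.1580, 0.2608, 0.2024, 0.2106], E[r] = 1.0512, γ^t·E[r] = 0.689719, running G = 3.958968
t=5: π = [0.1680, 0.1581, 0.2603, 0.2028, 0.2108], E[r] = 1.0566, γ^t·E[r] = 0.623907, running G = 4.582875

G = 4.5829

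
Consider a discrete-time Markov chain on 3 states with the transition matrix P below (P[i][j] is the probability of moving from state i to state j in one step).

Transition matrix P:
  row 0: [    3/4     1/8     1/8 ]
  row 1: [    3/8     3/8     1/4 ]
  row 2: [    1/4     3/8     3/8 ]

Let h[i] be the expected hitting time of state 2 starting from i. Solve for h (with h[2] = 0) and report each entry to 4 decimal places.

First-step conditioning: h[2] = 0; for i ≠ 2, h[i] = 1 + Σ_k P[i][k]·h[k].
  h[0] = 1 + 3/4·h[0] + 1/8·h[1]
  h[1] = 1 + 3/8·h[0] + 3/8·h[1]
Solving the 2×2 linear system over states ≠ 2 gives exactly h = [48/7, 40/7, 0] (h[2] = 0 is the target).

h = [6.8571, 5.7143, 0.0000]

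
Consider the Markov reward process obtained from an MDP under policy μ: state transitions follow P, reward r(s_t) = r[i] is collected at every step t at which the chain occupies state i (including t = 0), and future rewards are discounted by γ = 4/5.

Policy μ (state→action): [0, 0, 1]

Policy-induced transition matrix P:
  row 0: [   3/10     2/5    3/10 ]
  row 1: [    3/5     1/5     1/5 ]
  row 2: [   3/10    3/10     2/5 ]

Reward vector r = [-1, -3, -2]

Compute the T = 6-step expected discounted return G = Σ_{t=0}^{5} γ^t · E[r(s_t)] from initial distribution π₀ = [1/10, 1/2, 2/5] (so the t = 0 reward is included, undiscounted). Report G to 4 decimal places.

t=0: π = [0.1000, 0.5000, 0.4000], E[r] = -2.4000, γ^t·E[r] = -2.400000, running G = -2.400000
t=1: π = [0.4500, 0.2600, 0.2900], E[r] = -1.8100, γ^t·E[r] = -1.448000, running G = -3.848000
t=2: π = [0.3780, 0.3190, 0.3030], E[r] = -1.9410, γ^t·E[r] = -1.242240, running G = -5.090240
t=3: π = [0.3957, 0.3059, 0.2984], E[r] = -1.9102, γ^t·E[r] = -0.978022, running G = -6.068262
t=4: π = [0.3918, 0.3090, 0.2993], E[r] = -1.9172, γ^t·E[r] = -0.785289, running G = -6.853552
t=5: π = [0.3927, 0.3083, 0.2990], E[r] = -1.9156, γ^t·E[r] = -0.627699, running G = -7.481251

G = -7.4813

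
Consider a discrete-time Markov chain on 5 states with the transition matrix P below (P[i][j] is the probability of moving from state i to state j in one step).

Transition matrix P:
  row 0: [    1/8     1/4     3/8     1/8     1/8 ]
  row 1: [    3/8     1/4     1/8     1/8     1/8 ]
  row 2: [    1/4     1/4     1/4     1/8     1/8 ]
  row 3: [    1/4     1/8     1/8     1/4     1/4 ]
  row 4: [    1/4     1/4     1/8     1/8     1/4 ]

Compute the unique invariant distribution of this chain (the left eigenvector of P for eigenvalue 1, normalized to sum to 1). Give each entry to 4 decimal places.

Balance equations π_j = Σ_i π_i·P[i][j]:
  π_0 = 1/8·π_0 + 3/8·π_1 + 1/4·π_2 + 1/4·π_3 + 1/4·π_4
  π_1 = 1/4·π_0 + 1/4·π_1 + 1/4·π_2 + 1/8·π_3 + 1/4·π_4
  π_2 = 3/8·π_0 + 1/8·π_1 + 1/4·π_2 + 1/8·π_3 + 1/8·π_4
  π_3 = 1/8·π_0 + 1/8·π_1 + 1/8·π_2 + 1/4·π_3 + 1/8·π_4
  normalize: π_0 + π_1 + π_2 + π_3 + π_4 = 1
Solving the linear system gives exactly π = [125/504, 13/56, 377/1764, 1/7, 8/49].

π = [0.2480, 0.2321, 0.2137, 0.1429, 0.1633]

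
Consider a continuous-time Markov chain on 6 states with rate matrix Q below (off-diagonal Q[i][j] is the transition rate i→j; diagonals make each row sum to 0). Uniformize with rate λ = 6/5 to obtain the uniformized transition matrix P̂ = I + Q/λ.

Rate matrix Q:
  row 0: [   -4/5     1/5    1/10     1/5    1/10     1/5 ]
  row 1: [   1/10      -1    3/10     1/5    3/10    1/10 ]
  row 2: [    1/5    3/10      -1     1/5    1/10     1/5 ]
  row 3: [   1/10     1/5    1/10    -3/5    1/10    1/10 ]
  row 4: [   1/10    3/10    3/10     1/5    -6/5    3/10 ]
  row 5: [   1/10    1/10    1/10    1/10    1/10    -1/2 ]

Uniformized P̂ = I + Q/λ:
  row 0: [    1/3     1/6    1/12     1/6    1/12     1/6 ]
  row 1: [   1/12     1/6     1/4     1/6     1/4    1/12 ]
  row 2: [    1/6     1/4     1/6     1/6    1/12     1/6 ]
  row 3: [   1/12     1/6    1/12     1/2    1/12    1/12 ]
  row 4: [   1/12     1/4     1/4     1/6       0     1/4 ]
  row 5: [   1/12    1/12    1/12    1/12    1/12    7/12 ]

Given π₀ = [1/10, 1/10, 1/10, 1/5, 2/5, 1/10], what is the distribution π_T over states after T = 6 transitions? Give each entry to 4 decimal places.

π = [0.1267, 0.1666, 0.1399, 0.2198, 0.1026, 0.2445]

t=0: π = [0.1000, 0.1000, 0.1000, 0.2000, 0.4000, 0.1000]
t=1: π = [0.1167, 0.2000, 0.1750, 0.2250, 0.0667, 0.2167]
t=2: π = [0.1271, 0.1688, 0.1424, 0.2236, 0.1111, 0.2271]
t=3: π = [0.1270, 0.1689, 0.1418, 0.2223, 0.1022, 0.2378]
t=4: π = [0.1269, 0.1672, 0.1403, 0.2209, 0.1030, 0.2417]
t=5: π = [0.1268, 0.1668, 0.1401, 0.2202, 0.1026, 0.2436]
t=6: π = [0.1267, 0.1666, 0.1399, 0.2198, 0.1026, 0.2445]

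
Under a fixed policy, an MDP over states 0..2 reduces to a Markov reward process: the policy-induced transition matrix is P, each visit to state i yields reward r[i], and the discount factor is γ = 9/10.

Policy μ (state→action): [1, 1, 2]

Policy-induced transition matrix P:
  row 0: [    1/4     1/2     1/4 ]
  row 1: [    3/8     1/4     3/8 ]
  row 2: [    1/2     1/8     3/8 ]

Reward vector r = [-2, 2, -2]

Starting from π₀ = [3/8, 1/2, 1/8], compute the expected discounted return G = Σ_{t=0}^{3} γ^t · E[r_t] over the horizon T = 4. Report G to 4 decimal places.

G = -1.8613

t=0: π = [0.3750, 0.5000, 0.1250], E[r] = 0.0000, γ^t·E[r] = 0.000000, running G = 0.000000
t=1: π = [0.3438, 0.3281, 0.3281], E[r] = -0.6875, γ^t·E[r] = -0.618750, running G = -0.618750
t=2: π = [0.3730, 0.2949, 0.3320], E[r] = -0.8203, γ^t·E[r] = -0.664453, running G = -1.283203
t=3: π = [0.3699, 0.3018, 0.3284], E[r] = -0.7930, γ^t·E[r] = -0.578074, running G = -1.861277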